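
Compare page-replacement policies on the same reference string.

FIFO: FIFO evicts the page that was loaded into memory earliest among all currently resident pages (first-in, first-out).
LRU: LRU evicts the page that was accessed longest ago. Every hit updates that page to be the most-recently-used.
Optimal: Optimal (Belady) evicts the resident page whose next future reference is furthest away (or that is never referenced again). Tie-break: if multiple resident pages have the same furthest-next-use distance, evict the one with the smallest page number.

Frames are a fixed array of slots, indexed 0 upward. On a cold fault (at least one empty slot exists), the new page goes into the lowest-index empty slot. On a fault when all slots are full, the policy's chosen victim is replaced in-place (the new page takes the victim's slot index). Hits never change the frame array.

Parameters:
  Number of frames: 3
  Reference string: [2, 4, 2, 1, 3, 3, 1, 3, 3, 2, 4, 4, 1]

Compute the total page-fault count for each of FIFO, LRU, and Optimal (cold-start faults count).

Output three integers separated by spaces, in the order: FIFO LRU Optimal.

Answer: 7 6 5

Derivation:
--- FIFO ---
  step 0: ref 2 -> FAULT, frames=[2,-,-] (faults so far: 1)
  step 1: ref 4 -> FAULT, frames=[2,4,-] (faults so far: 2)
  step 2: ref 2 -> HIT, frames=[2,4,-] (faults so far: 2)
  step 3: ref 1 -> FAULT, frames=[2,4,1] (faults so far: 3)
  step 4: ref 3 -> FAULT, evict 2, frames=[3,4,1] (faults so far: 4)
  step 5: ref 3 -> HIT, frames=[3,4,1] (faults so far: 4)
  step 6: ref 1 -> HIT, frames=[3,4,1] (faults so far: 4)
  step 7: ref 3 -> HIT, frames=[3,4,1] (faults so far: 4)
  step 8: ref 3 -> HIT, frames=[3,4,1] (faults so far: 4)
  step 9: ref 2 -> FAULT, evict 4, frames=[3,2,1] (faults so far: 5)
  step 10: ref 4 -> FAULT, evict 1, frames=[3,2,4] (faults so far: 6)
  step 11: ref 4 -> HIT, frames=[3,2,4] (faults so far: 6)
  step 12: ref 1 -> FAULT, evict 3, frames=[1,2,4] (faults so far: 7)
  FIFO total faults: 7
--- LRU ---
  step 0: ref 2 -> FAULT, frames=[2,-,-] (faults so far: 1)
  step 1: ref 4 -> FAULT, frames=[2,4,-] (faults so far: 2)
  step 2: ref 2 -> HIT, frames=[2,4,-] (faults so far: 2)
  step 3: ref 1 -> FAULT, frames=[2,4,1] (faults so far: 3)
  step 4: ref 3 -> FAULT, evict 4, frames=[2,3,1] (faults so far: 4)
  step 5: ref 3 -> HIT, frames=[2,3,1] (faults so far: 4)
  step 6: ref 1 -> HIT, frames=[2,3,1] (faults so far: 4)
  step 7: ref 3 -> HIT, frames=[2,3,1] (faults so far: 4)
  step 8: ref 3 -> HIT, frames=[2,3,1] (faults so far: 4)
  step 9: ref 2 -> HIT, frames=[2,3,1] (faults so far: 4)
  step 10: ref 4 -> FAULT, evict 1, frames=[2,3,4] (faults so far: 5)
  step 11: ref 4 -> HIT, frames=[2,3,4] (faults so far: 5)
  step 12: ref 1 -> FAULT, evict 3, frames=[2,1,4] (faults so far: 6)
  LRU total faults: 6
--- Optimal ---
  step 0: ref 2 -> FAULT, frames=[2,-,-] (faults so far: 1)
  step 1: ref 4 -> FAULT, frames=[2,4,-] (faults so far: 2)
  step 2: ref 2 -> HIT, frames=[2,4,-] (faults so far: 2)
  step 3: ref 1 -> FAULT, frames=[2,4,1] (faults so far: 3)
  step 4: ref 3 -> FAULT, evict 4, frames=[2,3,1] (faults so far: 4)
  step 5: ref 3 -> HIT, frames=[2,3,1] (faults so far: 4)
  step 6: ref 1 -> HIT, frames=[2,3,1] (faults so far: 4)
  step 7: ref 3 -> HIT, frames=[2,3,1] (faults so far: 4)
  step 8: ref 3 -> HIT, frames=[2,3,1] (faults so far: 4)
  step 9: ref 2 -> HIT, frames=[2,3,1] (faults so far: 4)
  step 10: ref 4 -> FAULT, evict 2, frames=[4,3,1] (faults so far: 5)
  step 11: ref 4 -> HIT, frames=[4,3,1] (faults so far: 5)
  step 12: ref 1 -> HIT, frames=[4,3,1] (faults so far: 5)
  Optimal total faults: 5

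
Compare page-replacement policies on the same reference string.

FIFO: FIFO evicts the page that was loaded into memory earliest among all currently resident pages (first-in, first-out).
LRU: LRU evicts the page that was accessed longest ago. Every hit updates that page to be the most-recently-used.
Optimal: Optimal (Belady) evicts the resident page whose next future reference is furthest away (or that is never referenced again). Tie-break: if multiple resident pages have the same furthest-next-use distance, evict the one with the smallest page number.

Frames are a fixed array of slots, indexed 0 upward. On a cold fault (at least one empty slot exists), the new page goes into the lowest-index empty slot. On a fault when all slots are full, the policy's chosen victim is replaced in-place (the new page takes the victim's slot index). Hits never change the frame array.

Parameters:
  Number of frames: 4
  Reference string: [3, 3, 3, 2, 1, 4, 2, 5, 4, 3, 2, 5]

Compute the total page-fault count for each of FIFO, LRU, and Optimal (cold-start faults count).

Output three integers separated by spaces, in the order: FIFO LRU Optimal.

--- FIFO ---
  step 0: ref 3 -> FAULT, frames=[3,-,-,-] (faults so far: 1)
  step 1: ref 3 -> HIT, frames=[3,-,-,-] (faults so far: 1)
  step 2: ref 3 -> HIT, frames=[3,-,-,-] (faults so far: 1)
  step 3: ref 2 -> FAULT, frames=[3,2,-,-] (faults so far: 2)
  step 4: ref 1 -> FAULT, frames=[3,2,1,-] (faults so far: 3)
  step 5: ref 4 -> FAULT, frames=[3,2,1,4] (faults so far: 4)
  step 6: ref 2 -> HIT, frames=[3,2,1,4] (faults so far: 4)
  step 7: ref 5 -> FAULT, evict 3, frames=[5,2,1,4] (faults so far: 5)
  step 8: ref 4 -> HIT, frames=[5,2,1,4] (faults so far: 5)
  step 9: ref 3 -> FAULT, evict 2, frames=[5,3,1,4] (faults so far: 6)
  step 10: ref 2 -> FAULT, evict 1, frames=[5,3,2,4] (faults so far: 7)
  step 11: ref 5 -> HIT, frames=[5,3,2,4] (faults so far: 7)
  FIFO total faults: 7
--- LRU ---
  step 0: ref 3 -> FAULT, frames=[3,-,-,-] (faults so far: 1)
  step 1: ref 3 -> HIT, frames=[3,-,-,-] (faults so far: 1)
  step 2: ref 3 -> HIT, frames=[3,-,-,-] (faults so far: 1)
  step 3: ref 2 -> FAULT, frames=[3,2,-,-] (faults so far: 2)
  step 4: ref 1 -> FAULT, frames=[3,2,1,-] (faults so far: 3)
  step 5: ref 4 -> FAULT, frames=[3,2,1,4] (faults so far: 4)
  step 6: ref 2 -> HIT, frames=[3,2,1,4] (faults so far: 4)
  step 7: ref 5 -> FAULT, evict 3, frames=[5,2,1,4] (faults so far: 5)
  step 8: ref 4 -> HIT, frames=[5,2,1,4] (faults so far: 5)
  step 9: ref 3 -> FAULT, evict 1, frames=[5,2,3,4] (faults so far: 6)
  step 10: ref 2 -> HIT, frames=[5,2,3,4] (faults so far: 6)
  step 11: ref 5 -> HIT, frames=[5,2,3,4] (faults so far: 6)
  LRU total faults: 6
--- Optimal ---
  step 0: ref 3 -> FAULT, frames=[3,-,-,-] (faults so far: 1)
  step 1: ref 3 -> HIT, frames=[3,-,-,-] (faults so far: 1)
  step 2: ref 3 -> HIT, frames=[3,-,-,-] (faults so far: 1)
  step 3: ref 2 -> FAULT, frames=[3,2,-,-] (faults so far: 2)
  step 4: ref 1 -> FAULT, frames=[3,2,1,-] (faults so far: 3)
  step 5: ref 4 -> FAULT, frames=[3,2,1,4] (faults so far: 4)
  step 6: ref 2 -> HIT, frames=[3,2,1,4] (faults so far: 4)
  step 7: ref 5 -> FAULT, evict 1, frames=[3,2,5,4] (faults so far: 5)
  step 8: ref 4 -> HIT, frames=[3,2,5,4] (faults so far: 5)
  step 9: ref 3 -> HIT, frames=[3,2,5,4] (faults so far: 5)
  step 10: ref 2 -> HIT, frames=[3,2,5,4] (faults so far: 5)
  step 11: ref 5 -> HIT, frames=[3,2,5,4] (faults so far: 5)
  Optimal total faults: 5

Answer: 7 6 5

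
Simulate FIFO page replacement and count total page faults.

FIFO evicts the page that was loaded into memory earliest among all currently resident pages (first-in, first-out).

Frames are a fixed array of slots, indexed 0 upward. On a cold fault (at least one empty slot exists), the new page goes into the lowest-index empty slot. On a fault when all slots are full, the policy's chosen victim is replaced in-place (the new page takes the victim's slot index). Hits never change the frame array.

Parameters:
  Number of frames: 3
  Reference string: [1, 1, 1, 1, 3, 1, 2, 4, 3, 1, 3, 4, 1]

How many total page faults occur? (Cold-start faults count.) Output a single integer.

Step 0: ref 1 → FAULT, frames=[1,-,-]
Step 1: ref 1 → HIT, frames=[1,-,-]
Step 2: ref 1 → HIT, frames=[1,-,-]
Step 3: ref 1 → HIT, frames=[1,-,-]
Step 4: ref 3 → FAULT, frames=[1,3,-]
Step 5: ref 1 → HIT, frames=[1,3,-]
Step 6: ref 2 → FAULT, frames=[1,3,2]
Step 7: ref 4 → FAULT (evict 1), frames=[4,3,2]
Step 8: ref 3 → HIT, frames=[4,3,2]
Step 9: ref 1 → FAULT (evict 3), frames=[4,1,2]
Step 10: ref 3 → FAULT (evict 2), frames=[4,1,3]
Step 11: ref 4 → HIT, frames=[4,1,3]
Step 12: ref 1 → HIT, frames=[4,1,3]
Total faults: 6

Answer: 6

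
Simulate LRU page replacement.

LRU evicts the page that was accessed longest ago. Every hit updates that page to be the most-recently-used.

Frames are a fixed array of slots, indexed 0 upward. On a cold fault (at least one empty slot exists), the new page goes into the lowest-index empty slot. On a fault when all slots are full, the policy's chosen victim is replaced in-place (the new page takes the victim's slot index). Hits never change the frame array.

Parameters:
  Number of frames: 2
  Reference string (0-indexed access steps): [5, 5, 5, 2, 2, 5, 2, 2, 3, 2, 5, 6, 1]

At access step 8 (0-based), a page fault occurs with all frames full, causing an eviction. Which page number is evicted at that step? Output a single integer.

Step 0: ref 5 -> FAULT, frames=[5,-]
Step 1: ref 5 -> HIT, frames=[5,-]
Step 2: ref 5 -> HIT, frames=[5,-]
Step 3: ref 2 -> FAULT, frames=[5,2]
Step 4: ref 2 -> HIT, frames=[5,2]
Step 5: ref 5 -> HIT, frames=[5,2]
Step 6: ref 2 -> HIT, frames=[5,2]
Step 7: ref 2 -> HIT, frames=[5,2]
Step 8: ref 3 -> FAULT, evict 5, frames=[3,2]
At step 8: evicted page 5

Answer: 5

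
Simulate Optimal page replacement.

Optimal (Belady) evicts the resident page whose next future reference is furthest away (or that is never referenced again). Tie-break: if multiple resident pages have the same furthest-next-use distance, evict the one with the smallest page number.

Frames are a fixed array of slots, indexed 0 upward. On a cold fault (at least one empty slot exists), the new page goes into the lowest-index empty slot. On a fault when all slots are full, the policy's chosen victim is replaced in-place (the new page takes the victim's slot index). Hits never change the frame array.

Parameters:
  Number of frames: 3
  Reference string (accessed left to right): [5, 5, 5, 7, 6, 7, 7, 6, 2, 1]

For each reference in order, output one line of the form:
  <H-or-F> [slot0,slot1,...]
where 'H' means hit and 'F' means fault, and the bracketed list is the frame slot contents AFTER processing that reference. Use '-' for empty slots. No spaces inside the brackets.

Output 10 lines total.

F [5,-,-]
H [5,-,-]
H [5,-,-]
F [5,7,-]
F [5,7,6]
H [5,7,6]
H [5,7,6]
H [5,7,6]
F [2,7,6]
F [1,7,6]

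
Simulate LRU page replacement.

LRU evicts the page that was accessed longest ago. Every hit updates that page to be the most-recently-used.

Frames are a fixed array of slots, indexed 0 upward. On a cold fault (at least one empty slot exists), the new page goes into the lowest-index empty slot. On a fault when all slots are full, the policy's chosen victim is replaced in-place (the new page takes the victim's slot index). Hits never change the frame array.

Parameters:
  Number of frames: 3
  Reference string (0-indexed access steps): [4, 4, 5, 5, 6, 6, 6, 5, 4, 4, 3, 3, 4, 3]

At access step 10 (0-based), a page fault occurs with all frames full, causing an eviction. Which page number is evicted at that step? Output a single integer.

Answer: 6

Derivation:
Step 0: ref 4 -> FAULT, frames=[4,-,-]
Step 1: ref 4 -> HIT, frames=[4,-,-]
Step 2: ref 5 -> FAULT, frames=[4,5,-]
Step 3: ref 5 -> HIT, frames=[4,5,-]
Step 4: ref 6 -> FAULT, frames=[4,5,6]
Step 5: ref 6 -> HIT, frames=[4,5,6]
Step 6: ref 6 -> HIT, frames=[4,5,6]
Step 7: ref 5 -> HIT, frames=[4,5,6]
Step 8: ref 4 -> HIT, frames=[4,5,6]
Step 9: ref 4 -> HIT, frames=[4,5,6]
Step 10: ref 3 -> FAULT, evict 6, frames=[4,5,3]
At step 10: evicted page 6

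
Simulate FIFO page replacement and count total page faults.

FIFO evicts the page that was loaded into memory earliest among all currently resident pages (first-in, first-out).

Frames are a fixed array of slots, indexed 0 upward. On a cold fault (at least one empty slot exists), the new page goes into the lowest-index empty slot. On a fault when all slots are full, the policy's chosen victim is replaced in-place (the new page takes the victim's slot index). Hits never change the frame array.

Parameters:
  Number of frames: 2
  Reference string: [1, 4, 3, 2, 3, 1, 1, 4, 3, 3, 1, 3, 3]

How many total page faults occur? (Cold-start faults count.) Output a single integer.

Step 0: ref 1 → FAULT, frames=[1,-]
Step 1: ref 4 → FAULT, frames=[1,4]
Step 2: ref 3 → FAULT (evict 1), frames=[3,4]
Step 3: ref 2 → FAULT (evict 4), frames=[3,2]
Step 4: ref 3 → HIT, frames=[3,2]
Step 5: ref 1 → FAULT (evict 3), frames=[1,2]
Step 6: ref 1 → HIT, frames=[1,2]
Step 7: ref 4 → FAULT (evict 2), frames=[1,4]
Step 8: ref 3 → FAULT (evict 1), frames=[3,4]
Step 9: ref 3 → HIT, frames=[3,4]
Step 10: ref 1 → FAULT (evict 4), frames=[3,1]
Step 11: ref 3 → HIT, frames=[3,1]
Step 12: ref 3 → HIT, frames=[3,1]
Total faults: 8

Answer: 8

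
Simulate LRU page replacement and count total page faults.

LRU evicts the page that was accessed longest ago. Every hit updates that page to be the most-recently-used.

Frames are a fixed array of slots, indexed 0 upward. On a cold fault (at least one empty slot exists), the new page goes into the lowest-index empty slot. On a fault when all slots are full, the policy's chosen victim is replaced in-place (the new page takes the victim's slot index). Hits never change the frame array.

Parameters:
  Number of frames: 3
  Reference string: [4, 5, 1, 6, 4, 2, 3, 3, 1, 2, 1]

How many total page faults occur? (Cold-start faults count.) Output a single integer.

Step 0: ref 4 → FAULT, frames=[4,-,-]
Step 1: ref 5 → FAULT, frames=[4,5,-]
Step 2: ref 1 → FAULT, frames=[4,5,1]
Step 3: ref 6 → FAULT (evict 4), frames=[6,5,1]
Step 4: ref 4 → FAULT (evict 5), frames=[6,4,1]
Step 5: ref 2 → FAULT (evict 1), frames=[6,4,2]
Step 6: ref 3 → FAULT (evict 6), frames=[3,4,2]
Step 7: ref 3 → HIT, frames=[3,4,2]
Step 8: ref 1 → FAULT (evict 4), frames=[3,1,2]
Step 9: ref 2 → HIT, frames=[3,1,2]
Step 10: ref 1 → HIT, frames=[3,1,2]
Total faults: 8

Answer: 8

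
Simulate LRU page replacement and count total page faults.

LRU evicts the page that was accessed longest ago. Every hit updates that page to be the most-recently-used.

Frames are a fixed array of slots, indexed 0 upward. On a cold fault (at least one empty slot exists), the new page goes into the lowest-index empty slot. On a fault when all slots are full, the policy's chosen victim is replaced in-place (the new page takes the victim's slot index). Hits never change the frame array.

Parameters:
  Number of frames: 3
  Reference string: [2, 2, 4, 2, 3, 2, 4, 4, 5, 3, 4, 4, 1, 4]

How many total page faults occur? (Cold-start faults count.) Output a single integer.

Step 0: ref 2 → FAULT, frames=[2,-,-]
Step 1: ref 2 → HIT, frames=[2,-,-]
Step 2: ref 4 → FAULT, frames=[2,4,-]
Step 3: ref 2 → HIT, frames=[2,4,-]
Step 4: ref 3 → FAULT, frames=[2,4,3]
Step 5: ref 2 → HIT, frames=[2,4,3]
Step 6: ref 4 → HIT, frames=[2,4,3]
Step 7: ref 4 → HIT, frames=[2,4,3]
Step 8: ref 5 → FAULT (evict 3), frames=[2,4,5]
Step 9: ref 3 → FAULT (evict 2), frames=[3,4,5]
Step 10: ref 4 → HIT, frames=[3,4,5]
Step 11: ref 4 → HIT, frames=[3,4,5]
Step 12: ref 1 → FAULT (evict 5), frames=[3,4,1]
Step 13: ref 4 → HIT, frames=[3,4,1]
Total faults: 6

Answer: 6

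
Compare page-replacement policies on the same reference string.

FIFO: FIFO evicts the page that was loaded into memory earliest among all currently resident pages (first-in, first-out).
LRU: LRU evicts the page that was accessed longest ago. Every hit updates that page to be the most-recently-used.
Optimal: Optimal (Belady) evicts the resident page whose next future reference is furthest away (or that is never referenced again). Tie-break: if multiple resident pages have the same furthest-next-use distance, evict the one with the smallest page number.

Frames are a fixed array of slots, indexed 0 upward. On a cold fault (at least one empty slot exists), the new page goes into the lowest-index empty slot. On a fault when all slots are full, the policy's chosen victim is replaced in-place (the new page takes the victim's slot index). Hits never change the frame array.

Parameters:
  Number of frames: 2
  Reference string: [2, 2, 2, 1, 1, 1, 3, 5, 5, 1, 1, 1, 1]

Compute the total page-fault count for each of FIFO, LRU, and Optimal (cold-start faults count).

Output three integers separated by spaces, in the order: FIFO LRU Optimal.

Answer: 5 5 4

Derivation:
--- FIFO ---
  step 0: ref 2 -> FAULT, frames=[2,-] (faults so far: 1)
  step 1: ref 2 -> HIT, frames=[2,-] (faults so far: 1)
  step 2: ref 2 -> HIT, frames=[2,-] (faults so far: 1)
  step 3: ref 1 -> FAULT, frames=[2,1] (faults so far: 2)
  step 4: ref 1 -> HIT, frames=[2,1] (faults so far: 2)
  step 5: ref 1 -> HIT, frames=[2,1] (faults so far: 2)
  step 6: ref 3 -> FAULT, evict 2, frames=[3,1] (faults so far: 3)
  step 7: ref 5 -> FAULT, evict 1, frames=[3,5] (faults so far: 4)
  step 8: ref 5 -> HIT, frames=[3,5] (faults so far: 4)
  step 9: ref 1 -> FAULT, evict 3, frames=[1,5] (faults so far: 5)
  step 10: ref 1 -> HIT, frames=[1,5] (faults so far: 5)
  step 11: ref 1 -> HIT, frames=[1,5] (faults so far: 5)
  step 12: ref 1 -> HIT, frames=[1,5] (faults so far: 5)
  FIFO total faults: 5
--- LRU ---
  step 0: ref 2 -> FAULT, frames=[2,-] (faults so far: 1)
  step 1: ref 2 -> HIT, frames=[2,-] (faults so far: 1)
  step 2: ref 2 -> HIT, frames=[2,-] (faults so far: 1)
  step 3: ref 1 -> FAULT, frames=[2,1] (faults so far: 2)
  step 4: ref 1 -> HIT, frames=[2,1] (faults so far: 2)
  step 5: ref 1 -> HIT, frames=[2,1] (faults so far: 2)
  step 6: ref 3 -> FAULT, evict 2, frames=[3,1] (faults so far: 3)
  step 7: ref 5 -> FAULT, evict 1, frames=[3,5] (faults so far: 4)
  step 8: ref 5 -> HIT, frames=[3,5] (faults so far: 4)
  step 9: ref 1 -> FAULT, evict 3, frames=[1,5] (faults so far: 5)
  step 10: ref 1 -> HIT, frames=[1,5] (faults so far: 5)
  step 11: ref 1 -> HIT, frames=[1,5] (faults so far: 5)
  step 12: ref 1 -> HIT, frames=[1,5] (faults so far: 5)
  LRU total faults: 5
--- Optimal ---
  step 0: ref 2 -> FAULT, frames=[2,-] (faults so far: 1)
  step 1: ref 2 -> HIT, frames=[2,-] (faults so far: 1)
  step 2: ref 2 -> HIT, frames=[2,-] (faults so far: 1)
  step 3: ref 1 -> FAULT, frames=[2,1] (faults so far: 2)
  step 4: ref 1 -> HIT, frames=[2,1] (faults so far: 2)
  step 5: ref 1 -> HIT, frames=[2,1] (faults so far: 2)
  step 6: ref 3 -> FAULT, evict 2, frames=[3,1] (faults so far: 3)
  step 7: ref 5 -> FAULT, evict 3, frames=[5,1] (faults so far: 4)
  step 8: ref 5 -> HIT, frames=[5,1] (faults so far: 4)
  step 9: ref 1 -> HIT, frames=[5,1] (faults so far: 4)
  step 10: ref 1 -> HIT, frames=[5,1] (faults so far: 4)
  step 11: ref 1 -> HIT, frames=[5,1] (faults so far: 4)
  step 12: ref 1 -> HIT, frames=[5,1] (faults so far: 4)
  Optimal total faults: 4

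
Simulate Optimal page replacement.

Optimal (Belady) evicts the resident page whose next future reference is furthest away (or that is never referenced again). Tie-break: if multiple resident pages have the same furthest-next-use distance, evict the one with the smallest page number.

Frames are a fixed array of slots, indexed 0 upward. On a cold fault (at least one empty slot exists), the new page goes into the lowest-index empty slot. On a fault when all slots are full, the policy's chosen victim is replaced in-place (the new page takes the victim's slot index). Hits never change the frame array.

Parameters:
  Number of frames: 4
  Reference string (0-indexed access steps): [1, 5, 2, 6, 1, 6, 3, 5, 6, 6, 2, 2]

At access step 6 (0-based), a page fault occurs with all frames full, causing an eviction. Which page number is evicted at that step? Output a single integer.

Answer: 1

Derivation:
Step 0: ref 1 -> FAULT, frames=[1,-,-,-]
Step 1: ref 5 -> FAULT, frames=[1,5,-,-]
Step 2: ref 2 -> FAULT, frames=[1,5,2,-]
Step 3: ref 6 -> FAULT, frames=[1,5,2,6]
Step 4: ref 1 -> HIT, frames=[1,5,2,6]
Step 5: ref 6 -> HIT, frames=[1,5,2,6]
Step 6: ref 3 -> FAULT, evict 1, frames=[3,5,2,6]
At step 6: evicted page 1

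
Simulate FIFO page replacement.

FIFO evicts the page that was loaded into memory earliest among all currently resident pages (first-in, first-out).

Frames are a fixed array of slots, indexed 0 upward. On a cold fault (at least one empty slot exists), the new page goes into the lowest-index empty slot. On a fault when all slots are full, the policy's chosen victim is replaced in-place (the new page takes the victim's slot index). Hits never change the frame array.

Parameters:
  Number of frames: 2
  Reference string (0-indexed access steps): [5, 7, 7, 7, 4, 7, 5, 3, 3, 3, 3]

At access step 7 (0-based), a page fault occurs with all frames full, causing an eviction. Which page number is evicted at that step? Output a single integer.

Step 0: ref 5 -> FAULT, frames=[5,-]
Step 1: ref 7 -> FAULT, frames=[5,7]
Step 2: ref 7 -> HIT, frames=[5,7]
Step 3: ref 7 -> HIT, frames=[5,7]
Step 4: ref 4 -> FAULT, evict 5, frames=[4,7]
Step 5: ref 7 -> HIT, frames=[4,7]
Step 6: ref 5 -> FAULT, evict 7, frames=[4,5]
Step 7: ref 3 -> FAULT, evict 4, frames=[3,5]
At step 7: evicted page 4

Answer: 4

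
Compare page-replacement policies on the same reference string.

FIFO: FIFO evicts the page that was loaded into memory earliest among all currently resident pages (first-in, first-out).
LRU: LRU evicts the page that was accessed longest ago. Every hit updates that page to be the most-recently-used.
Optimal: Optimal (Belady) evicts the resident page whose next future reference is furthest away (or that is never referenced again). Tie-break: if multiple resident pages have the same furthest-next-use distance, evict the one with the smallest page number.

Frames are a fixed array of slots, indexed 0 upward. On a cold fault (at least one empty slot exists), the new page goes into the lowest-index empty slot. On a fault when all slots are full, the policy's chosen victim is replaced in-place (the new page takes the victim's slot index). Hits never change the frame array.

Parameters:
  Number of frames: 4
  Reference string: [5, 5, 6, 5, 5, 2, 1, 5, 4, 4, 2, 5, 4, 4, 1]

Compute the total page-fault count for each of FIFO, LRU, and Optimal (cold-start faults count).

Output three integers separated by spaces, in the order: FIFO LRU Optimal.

Answer: 6 5 5

Derivation:
--- FIFO ---
  step 0: ref 5 -> FAULT, frames=[5,-,-,-] (faults so far: 1)
  step 1: ref 5 -> HIT, frames=[5,-,-,-] (faults so far: 1)
  step 2: ref 6 -> FAULT, frames=[5,6,-,-] (faults so far: 2)
  step 3: ref 5 -> HIT, frames=[5,6,-,-] (faults so far: 2)
  step 4: ref 5 -> HIT, frames=[5,6,-,-] (faults so far: 2)
  step 5: ref 2 -> FAULT, frames=[5,6,2,-] (faults so far: 3)
  step 6: ref 1 -> FAULT, frames=[5,6,2,1] (faults so far: 4)
  step 7: ref 5 -> HIT, frames=[5,6,2,1] (faults so far: 4)
  step 8: ref 4 -> FAULT, evict 5, frames=[4,6,2,1] (faults so far: 5)
  step 9: ref 4 -> HIT, frames=[4,6,2,1] (faults so far: 5)
  step 10: ref 2 -> HIT, frames=[4,6,2,1] (faults so far: 5)
  step 11: ref 5 -> FAULT, evict 6, frames=[4,5,2,1] (faults so far: 6)
  step 12: ref 4 -> HIT, frames=[4,5,2,1] (faults so far: 6)
  step 13: ref 4 -> HIT, frames=[4,5,2,1] (faults so far: 6)
  step 14: ref 1 -> HIT, frames=[4,5,2,1] (faults so far: 6)
  FIFO total faults: 6
--- LRU ---
  step 0: ref 5 -> FAULT, frames=[5,-,-,-] (faults so far: 1)
  step 1: ref 5 -> HIT, frames=[5,-,-,-] (faults so far: 1)
  step 2: ref 6 -> FAULT, frames=[5,6,-,-] (faults so far: 2)
  step 3: ref 5 -> HIT, frames=[5,6,-,-] (faults so far: 2)
  step 4: ref 5 -> HIT, frames=[5,6,-,-] (faults so far: 2)
  step 5: ref 2 -> FAULT, frames=[5,6,2,-] (faults so far: 3)
  step 6: ref 1 -> FAULT, frames=[5,6,2,1] (faults so far: 4)
  step 7: ref 5 -> HIT, frames=[5,6,2,1] (faults so far: 4)
  step 8: ref 4 -> FAULT, evict 6, frames=[5,4,2,1] (faults so far: 5)
  step 9: ref 4 -> HIT, frames=[5,4,2,1] (faults so far: 5)
  step 10: ref 2 -> HIT, frames=[5,4,2,1] (faults so far: 5)
  step 11: ref 5 -> HIT, frames=[5,4,2,1] (faults so far: 5)
  step 12: ref 4 -> HIT, frames=[5,4,2,1] (faults so far: 5)
  step 13: ref 4 -> HIT, frames=[5,4,2,1] (faults so far: 5)
  step 14: ref 1 -> HIT, frames=[5,4,2,1] (faults so far: 5)
  LRU total faults: 5
--- Optimal ---
  step 0: ref 5 -> FAULT, frames=[5,-,-,-] (faults so far: 1)
  step 1: ref 5 -> HIT, frames=[5,-,-,-] (faults so far: 1)
  step 2: ref 6 -> FAULT, frames=[5,6,-,-] (faults so far: 2)
  step 3: ref 5 -> HIT, frames=[5,6,-,-] (faults so far: 2)
  step 4: ref 5 -> HIT, frames=[5,6,-,-] (faults so far: 2)
  step 5: ref 2 -> FAULT, frames=[5,6,2,-] (faults so far: 3)
  step 6: ref 1 -> FAULT, frames=[5,6,2,1] (faults so far: 4)
  step 7: ref 5 -> HIT, frames=[5,6,2,1] (faults so far: 4)
  step 8: ref 4 -> FAULT, evict 6, frames=[5,4,2,1] (faults so far: 5)
  step 9: ref 4 -> HIT, frames=[5,4,2,1] (faults so far: 5)
  step 10: ref 2 -> HIT, frames=[5,4,2,1] (faults so far: 5)
  step 11: ref 5 -> HIT, frames=[5,4,2,1] (faults so far: 5)
  step 12: ref 4 -> HIT, frames=[5,4,2,1] (faults so far: 5)
  step 13: ref 4 -> HIT, frames=[5,4,2,1] (faults so far: 5)
  step 14: ref 1 -> HIT, frames=[5,4,2,1] (faults so far: 5)
  Optimal total faults: 5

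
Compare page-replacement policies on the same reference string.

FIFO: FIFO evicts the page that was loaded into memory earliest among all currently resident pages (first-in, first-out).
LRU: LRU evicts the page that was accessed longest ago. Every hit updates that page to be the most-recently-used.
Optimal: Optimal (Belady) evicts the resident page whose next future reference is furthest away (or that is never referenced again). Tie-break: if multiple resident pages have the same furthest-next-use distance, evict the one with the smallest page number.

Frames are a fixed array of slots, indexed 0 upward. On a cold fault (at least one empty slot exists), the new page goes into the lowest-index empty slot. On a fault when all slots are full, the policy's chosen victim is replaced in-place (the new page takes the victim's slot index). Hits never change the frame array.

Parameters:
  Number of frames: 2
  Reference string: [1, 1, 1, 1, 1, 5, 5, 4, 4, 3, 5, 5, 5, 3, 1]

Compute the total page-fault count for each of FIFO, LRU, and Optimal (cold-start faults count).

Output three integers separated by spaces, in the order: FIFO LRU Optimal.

Answer: 6 6 5

Derivation:
--- FIFO ---
  step 0: ref 1 -> FAULT, frames=[1,-] (faults so far: 1)
  step 1: ref 1 -> HIT, frames=[1,-] (faults so far: 1)
  step 2: ref 1 -> HIT, frames=[1,-] (faults so far: 1)
  step 3: ref 1 -> HIT, frames=[1,-] (faults so far: 1)
  step 4: ref 1 -> HIT, frames=[1,-] (faults so far: 1)
  step 5: ref 5 -> FAULT, frames=[1,5] (faults so far: 2)
  step 6: ref 5 -> HIT, frames=[1,5] (faults so far: 2)
  step 7: ref 4 -> FAULT, evict 1, frames=[4,5] (faults so far: 3)
  step 8: ref 4 -> HIT, frames=[4,5] (faults so far: 3)
  step 9: ref 3 -> FAULT, evict 5, frames=[4,3] (faults so far: 4)
  step 10: ref 5 -> FAULT, evict 4, frames=[5,3] (faults so far: 5)
  step 11: ref 5 -> HIT, frames=[5,3] (faults so far: 5)
  step 12: ref 5 -> HIT, frames=[5,3] (faults so far: 5)
  step 13: ref 3 -> HIT, frames=[5,3] (faults so far: 5)
  step 14: ref 1 -> FAULT, evict 3, frames=[5,1] (faults so far: 6)
  FIFO total faults: 6
--- LRU ---
  step 0: ref 1 -> FAULT, frames=[1,-] (faults so far: 1)
  step 1: ref 1 -> HIT, frames=[1,-] (faults so far: 1)
  step 2: ref 1 -> HIT, frames=[1,-] (faults so far: 1)
  step 3: ref 1 -> HIT, frames=[1,-] (faults so far: 1)
  step 4: ref 1 -> HIT, frames=[1,-] (faults so far: 1)
  step 5: ref 5 -> FAULT, frames=[1,5] (faults so far: 2)
  step 6: ref 5 -> HIT, frames=[1,5] (faults so far: 2)
  step 7: ref 4 -> FAULT, evict 1, frames=[4,5] (faults so far: 3)
  step 8: ref 4 -> HIT, frames=[4,5] (faults so far: 3)
  step 9: ref 3 -> FAULT, evict 5, frames=[4,3] (faults so far: 4)
  step 10: ref 5 -> FAULT, evict 4, frames=[5,3] (faults so far: 5)
  step 11: ref 5 -> HIT, frames=[5,3] (faults so far: 5)
  step 12: ref 5 -> HIT, frames=[5,3] (faults so far: 5)
  step 13: ref 3 -> HIT, frames=[5,3] (faults so far: 5)
  step 14: ref 1 -> FAULT, evict 5, frames=[1,3] (faults so far: 6)
  LRU total faults: 6
--- Optimal ---
  step 0: ref 1 -> FAULT, frames=[1,-] (faults so far: 1)
  step 1: ref 1 -> HIT, frames=[1,-] (faults so far: 1)
  step 2: ref 1 -> HIT, frames=[1,-] (faults so far: 1)
  step 3: ref 1 -> HIT, frames=[1,-] (faults so far: 1)
  step 4: ref 1 -> HIT, frames=[1,-] (faults so far: 1)
  step 5: ref 5 -> FAULT, frames=[1,5] (faults so far: 2)
  step 6: ref 5 -> HIT, frames=[1,5] (faults so far: 2)
  step 7: ref 4 -> FAULT, evict 1, frames=[4,5] (faults so far: 3)
  step 8: ref 4 -> HIT, frames=[4,5] (faults so far: 3)
  step 9: ref 3 -> FAULT, evict 4, frames=[3,5] (faults so far: 4)
  step 10: ref 5 -> HIT, frames=[3,5] (faults so far: 4)
  step 11: ref 5 -> HIT, frames=[3,5] (faults so far: 4)
  step 12: ref 5 -> HIT, frames=[3,5] (faults so far: 4)
  step 13: ref 3 -> HIT, frames=[3,5] (faults so far: 4)
  step 14: ref 1 -> FAULT, evict 3, frames=[1,5] (faults so far: 5)
  Optimal total faults: 5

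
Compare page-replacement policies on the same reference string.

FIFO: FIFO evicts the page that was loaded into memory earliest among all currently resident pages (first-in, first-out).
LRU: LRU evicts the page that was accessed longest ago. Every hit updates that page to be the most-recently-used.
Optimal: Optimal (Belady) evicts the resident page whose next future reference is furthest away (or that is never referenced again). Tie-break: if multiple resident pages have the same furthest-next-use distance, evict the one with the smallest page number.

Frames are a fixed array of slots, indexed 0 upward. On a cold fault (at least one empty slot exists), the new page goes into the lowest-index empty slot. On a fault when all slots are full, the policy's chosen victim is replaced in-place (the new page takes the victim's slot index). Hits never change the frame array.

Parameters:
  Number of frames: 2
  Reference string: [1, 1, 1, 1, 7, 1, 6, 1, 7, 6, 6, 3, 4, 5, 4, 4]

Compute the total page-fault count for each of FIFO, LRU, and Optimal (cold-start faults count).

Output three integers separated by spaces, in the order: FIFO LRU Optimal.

Answer: 9 8 7

Derivation:
--- FIFO ---
  step 0: ref 1 -> FAULT, frames=[1,-] (faults so far: 1)
  step 1: ref 1 -> HIT, frames=[1,-] (faults so far: 1)
  step 2: ref 1 -> HIT, frames=[1,-] (faults so far: 1)
  step 3: ref 1 -> HIT, frames=[1,-] (faults so far: 1)
  step 4: ref 7 -> FAULT, frames=[1,7] (faults so far: 2)
  step 5: ref 1 -> HIT, frames=[1,7] (faults so far: 2)
  step 6: ref 6 -> FAULT, evict 1, frames=[6,7] (faults so far: 3)
  step 7: ref 1 -> FAULT, evict 7, frames=[6,1] (faults so far: 4)
  step 8: ref 7 -> FAULT, evict 6, frames=[7,1] (faults so far: 5)
  step 9: ref 6 -> FAULT, evict 1, frames=[7,6] (faults so far: 6)
  step 10: ref 6 -> HIT, frames=[7,6] (faults so far: 6)
  step 11: ref 3 -> FAULT, evict 7, frames=[3,6] (faults so far: 7)
  step 12: ref 4 -> FAULT, evict 6, frames=[3,4] (faults so far: 8)
  step 13: ref 5 -> FAULT, evict 3, frames=[5,4] (faults so far: 9)
  step 14: ref 4 -> HIT, frames=[5,4] (faults so far: 9)
  step 15: ref 4 -> HIT, frames=[5,4] (faults so far: 9)
  FIFO total faults: 9
--- LRU ---
  step 0: ref 1 -> FAULT, frames=[1,-] (faults so far: 1)
  step 1: ref 1 -> HIT, frames=[1,-] (faults so far: 1)
  step 2: ref 1 -> HIT, frames=[1,-] (faults so far: 1)
  step 3: ref 1 -> HIT, frames=[1,-] (faults so far: 1)
  step 4: ref 7 -> FAULT, frames=[1,7] (faults so far: 2)
  step 5: ref 1 -> HIT, frames=[1,7] (faults so far: 2)
  step 6: ref 6 -> FAULT, evict 7, frames=[1,6] (faults so far: 3)
  step 7: ref 1 -> HIT, frames=[1,6] (faults so far: 3)
  step 8: ref 7 -> FAULT, evict 6, frames=[1,7] (faults so far: 4)
  step 9: ref 6 -> FAULT, evict 1, frames=[6,7] (faults so far: 5)
  step 10: ref 6 -> HIT, frames=[6,7] (faults so far: 5)
  step 11: ref 3 -> FAULT, evict 7, frames=[6,3] (faults so far: 6)
  step 12: ref 4 -> FAULT, evict 6, frames=[4,3] (faults so far: 7)
  step 13: ref 5 -> FAULT, evict 3, frames=[4,5] (faults so far: 8)
  step 14: ref 4 -> HIT, frames=[4,5] (faults so far: 8)
  step 15: ref 4 -> HIT, frames=[4,5] (faults so far: 8)
  LRU total faults: 8
--- Optimal ---
  step 0: ref 1 -> FAULT, frames=[1,-] (faults so far: 1)
  step 1: ref 1 -> HIT, frames=[1,-] (faults so far: 1)
  step 2: ref 1 -> HIT, frames=[1,-] (faults so far: 1)
  step 3: ref 1 -> HIT, frames=[1,-] (faults so far: 1)
  step 4: ref 7 -> FAULT, frames=[1,7] (faults so far: 2)
  step 5: ref 1 -> HIT, frames=[1,7] (faults so far: 2)
  step 6: ref 6 -> FAULT, evict 7, frames=[1,6] (faults so far: 3)
  step 7: ref 1 -> HIT, frames=[1,6] (faults so far: 3)
  step 8: ref 7 -> FAULT, evict 1, frames=[7,6] (faults so far: 4)
  step 9: ref 6 -> HIT, frames=[7,6] (faults so far: 4)
  step 10: ref 6 -> HIT, frames=[7,6] (faults so far: 4)
  step 11: ref 3 -> FAULT, evict 6, frames=[7,3] (faults so far: 5)
  step 12: ref 4 -> FAULT, evict 3, frames=[7,4] (faults so far: 6)
  step 13: ref 5 -> FAULT, evict 7, frames=[5,4] (faults so far: 7)
  step 14: ref 4 -> HIT, frames=[5,4] (faults so far: 7)
  step 15: ref 4 -> HIT, frames=[5,4] (faults so far: 7)
  Optimal total faults: 7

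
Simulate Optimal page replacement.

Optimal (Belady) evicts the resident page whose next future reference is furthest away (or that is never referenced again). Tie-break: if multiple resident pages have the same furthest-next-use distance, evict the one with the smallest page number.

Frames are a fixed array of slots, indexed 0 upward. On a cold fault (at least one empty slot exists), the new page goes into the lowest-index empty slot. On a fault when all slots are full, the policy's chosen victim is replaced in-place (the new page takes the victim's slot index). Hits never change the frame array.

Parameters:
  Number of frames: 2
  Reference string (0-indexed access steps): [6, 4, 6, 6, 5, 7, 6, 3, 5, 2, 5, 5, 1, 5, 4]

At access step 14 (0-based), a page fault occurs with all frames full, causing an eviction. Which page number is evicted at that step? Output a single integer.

Answer: 1

Derivation:
Step 0: ref 6 -> FAULT, frames=[6,-]
Step 1: ref 4 -> FAULT, frames=[6,4]
Step 2: ref 6 -> HIT, frames=[6,4]
Step 3: ref 6 -> HIT, frames=[6,4]
Step 4: ref 5 -> FAULT, evict 4, frames=[6,5]
Step 5: ref 7 -> FAULT, evict 5, frames=[6,7]
Step 6: ref 6 -> HIT, frames=[6,7]
Step 7: ref 3 -> FAULT, evict 6, frames=[3,7]
Step 8: ref 5 -> FAULT, evict 3, frames=[5,7]
Step 9: ref 2 -> FAULT, evict 7, frames=[5,2]
Step 10: ref 5 -> HIT, frames=[5,2]
Step 11: ref 5 -> HIT, frames=[5,2]
Step 12: ref 1 -> FAULT, evict 2, frames=[5,1]
Step 13: ref 5 -> HIT, frames=[5,1]
Step 14: ref 4 -> FAULT, evict 1, frames=[5,4]
At step 14: evicted page 1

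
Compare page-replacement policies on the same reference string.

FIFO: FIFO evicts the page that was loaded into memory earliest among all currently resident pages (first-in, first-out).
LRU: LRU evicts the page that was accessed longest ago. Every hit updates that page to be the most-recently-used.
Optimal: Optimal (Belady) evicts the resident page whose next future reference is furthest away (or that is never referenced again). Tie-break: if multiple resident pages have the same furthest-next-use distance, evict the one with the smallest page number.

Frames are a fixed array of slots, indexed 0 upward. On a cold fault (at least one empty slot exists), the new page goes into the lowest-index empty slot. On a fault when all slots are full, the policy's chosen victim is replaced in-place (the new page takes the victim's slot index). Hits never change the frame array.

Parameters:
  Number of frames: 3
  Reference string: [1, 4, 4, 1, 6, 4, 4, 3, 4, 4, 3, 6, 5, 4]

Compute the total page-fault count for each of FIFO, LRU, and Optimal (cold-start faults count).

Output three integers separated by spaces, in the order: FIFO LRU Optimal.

--- FIFO ---
  step 0: ref 1 -> FAULT, frames=[1,-,-] (faults so far: 1)
  step 1: ref 4 -> FAULT, frames=[1,4,-] (faults so far: 2)
  step 2: ref 4 -> HIT, frames=[1,4,-] (faults so far: 2)
  step 3: ref 1 -> HIT, frames=[1,4,-] (faults so far: 2)
  step 4: ref 6 -> FAULT, frames=[1,4,6] (faults so far: 3)
  step 5: ref 4 -> HIT, frames=[1,4,6] (faults so far: 3)
  step 6: ref 4 -> HIT, frames=[1,4,6] (faults so far: 3)
  step 7: ref 3 -> FAULT, evict 1, frames=[3,4,6] (faults so far: 4)
  step 8: ref 4 -> HIT, frames=[3,4,6] (faults so far: 4)
  step 9: ref 4 -> HIT, frames=[3,4,6] (faults so far: 4)
  step 10: ref 3 -> HIT, frames=[3,4,6] (faults so far: 4)
  step 11: ref 6 -> HIT, frames=[3,4,6] (faults so far: 4)
  step 12: ref 5 -> FAULT, evict 4, frames=[3,5,6] (faults so far: 5)
  step 13: ref 4 -> FAULT, evict 6, frames=[3,5,4] (faults so far: 6)
  FIFO total faults: 6
--- LRU ---
  step 0: ref 1 -> FAULT, frames=[1,-,-] (faults so far: 1)
  step 1: ref 4 -> FAULT, frames=[1,4,-] (faults so far: 2)
  step 2: ref 4 -> HIT, frames=[1,4,-] (faults so far: 2)
  step 3: ref 1 -> HIT, frames=[1,4,-] (faults so far: 2)
  step 4: ref 6 -> FAULT, frames=[1,4,6] (faults so far: 3)
  step 5: ref 4 -> HIT, frames=[1,4,6] (faults so far: 3)
  step 6: ref 4 -> HIT, frames=[1,4,6] (faults so far: 3)
  step 7: ref 3 -> FAULT, evict 1, frames=[3,4,6] (faults so far: 4)
  step 8: ref 4 -> HIT, frames=[3,4,6] (faults so far: 4)
  step 9: ref 4 -> HIT, frames=[3,4,6] (faults so far: 4)
  step 10: ref 3 -> HIT, frames=[3,4,6] (faults so far: 4)
  step 11: ref 6 -> HIT, frames=[3,4,6] (faults so far: 4)
  step 12: ref 5 -> FAULT, evict 4, frames=[3,5,6] (faults so far: 5)
  step 13: ref 4 -> FAULT, evict 3, frames=[4,5,6] (faults so far: 6)
  LRU total faults: 6
--- Optimal ---
  step 0: ref 1 -> FAULT, frames=[1,-,-] (faults so far: 1)
  step 1: ref 4 -> FAULT, frames=[1,4,-] (faults so far: 2)
  step 2: ref 4 -> HIT, frames=[1,4,-] (faults so far: 2)
  step 3: ref 1 -> HIT, frames=[1,4,-] (faults so far: 2)
  step 4: ref 6 -> FAULT, frames=[1,4,6] (faults so far: 3)
  step 5: ref 4 -> HIT, frames=[1,4,6] (faults so far: 3)
  step 6: ref 4 -> HIT, frames=[1,4,6] (faults so far: 3)
  step 7: ref 3 -> FAULT, evict 1, frames=[3,4,6] (faults so far: 4)
  step 8: ref 4 -> HIT, frames=[3,4,6] (faults so far: 4)
  step 9: ref 4 -> HIT, frames=[3,4,6] (faults so far: 4)
  step 10: ref 3 -> HIT, frames=[3,4,6] (faults so far: 4)
  step 11: ref 6 -> HIT, frames=[3,4,6] (faults so far: 4)
  step 12: ref 5 -> FAULT, evict 3, frames=[5,4,6] (faults so far: 5)
  step 13: ref 4 -> HIT, frames=[5,4,6] (faults so far: 5)
  Optimal total faults: 5

Answer: 6 6 5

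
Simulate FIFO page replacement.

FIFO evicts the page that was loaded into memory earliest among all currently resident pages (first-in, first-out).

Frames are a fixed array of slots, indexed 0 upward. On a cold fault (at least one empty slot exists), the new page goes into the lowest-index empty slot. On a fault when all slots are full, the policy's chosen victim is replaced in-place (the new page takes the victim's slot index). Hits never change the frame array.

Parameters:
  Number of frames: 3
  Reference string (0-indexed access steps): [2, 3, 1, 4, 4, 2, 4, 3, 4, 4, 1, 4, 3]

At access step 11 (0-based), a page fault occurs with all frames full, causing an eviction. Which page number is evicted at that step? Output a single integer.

Answer: 2

Derivation:
Step 0: ref 2 -> FAULT, frames=[2,-,-]
Step 1: ref 3 -> FAULT, frames=[2,3,-]
Step 2: ref 1 -> FAULT, frames=[2,3,1]
Step 3: ref 4 -> FAULT, evict 2, frames=[4,3,1]
Step 4: ref 4 -> HIT, frames=[4,3,1]
Step 5: ref 2 -> FAULT, evict 3, frames=[4,2,1]
Step 6: ref 4 -> HIT, frames=[4,2,1]
Step 7: ref 3 -> FAULT, evict 1, frames=[4,2,3]
Step 8: ref 4 -> HIT, frames=[4,2,3]
Step 9: ref 4 -> HIT, frames=[4,2,3]
Step 10: ref 1 -> FAULT, evict 4, frames=[1,2,3]
Step 11: ref 4 -> FAULT, evict 2, frames=[1,4,3]
At step 11: evicted page 2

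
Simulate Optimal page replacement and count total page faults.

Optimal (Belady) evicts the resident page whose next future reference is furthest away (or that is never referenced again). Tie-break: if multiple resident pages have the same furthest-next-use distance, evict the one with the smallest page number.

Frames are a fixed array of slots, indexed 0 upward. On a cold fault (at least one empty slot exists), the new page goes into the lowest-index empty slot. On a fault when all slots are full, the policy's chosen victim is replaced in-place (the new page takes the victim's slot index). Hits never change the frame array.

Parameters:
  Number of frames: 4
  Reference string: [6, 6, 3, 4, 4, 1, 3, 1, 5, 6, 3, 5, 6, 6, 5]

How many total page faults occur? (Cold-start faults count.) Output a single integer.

Step 0: ref 6 → FAULT, frames=[6,-,-,-]
Step 1: ref 6 → HIT, frames=[6,-,-,-]
Step 2: ref 3 → FAULT, frames=[6,3,-,-]
Step 3: ref 4 → FAULT, frames=[6,3,4,-]
Step 4: ref 4 → HIT, frames=[6,3,4,-]
Step 5: ref 1 → FAULT, frames=[6,3,4,1]
Step 6: ref 3 → HIT, frames=[6,3,4,1]
Step 7: ref 1 → HIT, frames=[6,3,4,1]
Step 8: ref 5 → FAULT (evict 1), frames=[6,3,4,5]
Step 9: ref 6 → HIT, frames=[6,3,4,5]
Step 10: ref 3 → HIT, frames=[6,3,4,5]
Step 11: ref 5 → HIT, frames=[6,3,4,5]
Step 12: ref 6 → HIT, frames=[6,3,4,5]
Step 13: ref 6 → HIT, frames=[6,3,4,5]
Step 14: ref 5 → HIT, frames=[6,3,4,5]
Total faults: 5

Answer: 5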